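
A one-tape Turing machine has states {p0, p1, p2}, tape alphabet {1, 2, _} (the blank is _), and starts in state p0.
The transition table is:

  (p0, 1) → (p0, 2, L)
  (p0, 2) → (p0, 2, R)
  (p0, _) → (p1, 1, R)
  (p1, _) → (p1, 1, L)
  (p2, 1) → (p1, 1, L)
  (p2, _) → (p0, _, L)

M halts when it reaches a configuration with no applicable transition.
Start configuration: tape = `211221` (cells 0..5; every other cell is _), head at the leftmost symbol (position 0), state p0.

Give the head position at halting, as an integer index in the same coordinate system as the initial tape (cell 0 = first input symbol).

p0 | [2]11221__   read 2 → write 2, move R, go to p0
p0 | 2[1]1221__   read 1 → write 2, move L, go to p0
p0 | [2]21221__   read 2 → write 2, move R, go to p0
p0 | 2[2]1221__   read 2 → write 2, move R, go to p0
p0 | 22[1]221__   read 1 → write 2, move L, go to p0
p0 | 2[2]2221__   read 2 → write 2, move R, go to p0
p0 | 22[2]221__   read 2 → write 2, move R, go to p0
p0 | 222[2]21__   read 2 → write 2, move R, go to p0
p0 | 2222[2]1__   read 2 → write 2, move R, go to p0
p0 | 22222[1]__   read 1 → write 2, move L, go to p0
p0 | 2222[2]2__   read 2 → write 2, move R, go to p0
p0 | 22222[2]__   read 2 → write 2, move R, go to p0
p0 | 222222[_]_   read _ → write 1, move R, go to p1
p1 | 2222221[_]   read _ → write 1, move L, go to p1
p1 | 222222[1]1
At halt the head is at cell 6.

6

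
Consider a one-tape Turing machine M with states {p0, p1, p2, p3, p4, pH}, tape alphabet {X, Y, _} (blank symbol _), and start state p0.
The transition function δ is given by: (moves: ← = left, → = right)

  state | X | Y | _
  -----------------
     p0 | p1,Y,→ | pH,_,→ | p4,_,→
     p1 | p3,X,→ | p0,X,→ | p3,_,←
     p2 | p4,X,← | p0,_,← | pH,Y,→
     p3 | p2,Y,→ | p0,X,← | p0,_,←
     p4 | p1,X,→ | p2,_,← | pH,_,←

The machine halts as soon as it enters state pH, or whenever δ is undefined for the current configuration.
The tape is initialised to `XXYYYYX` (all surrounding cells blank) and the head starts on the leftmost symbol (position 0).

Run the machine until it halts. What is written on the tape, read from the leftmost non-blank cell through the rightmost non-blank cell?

YYYYYXYY

state=p0 head=0 tape=[X]XYYYYX__   (p0,X)→(p1,Y,→)
state=p1 head=1 tape=Y[X]YYYYX__   (p1,X)→(p3,X,→)
state=p3 head=2 tape=YX[Y]YYYX__   (p3,Y)→(p0,X,←)
state=p0 head=1 tape=Y[X]XYYYX__   (p0,X)→(p1,Y,→)
state=p1 head=2 tape=YY[X]YYYX__   (p1,X)→(p3,X,→)
state=p3 head=3 tape=YYX[Y]YYX__   (p3,Y)→(p0,X,←)
state=p0 head=2 tape=YY[X]XYYX__   (p0,X)→(p1,Y,→)
state=p1 head=3 tape=YYY[X]YYX__   (p1,X)→(p3,X,→)
state=p3 head=4 tape=YYYX[Y]YX__   (p3,Y)→(p0,X,←)
state=p0 head=3 tape=YYY[X]XYX__   (p0,X)→(p1,Y,→)
state=p1 head=4 tape=YYYY[X]YX__   (p1,X)→(p3,X,→)
state=p3 head=5 tape=YYYYX[Y]X__   (p3,Y)→(p0,X,←)
state=p0 head=4 tape=YYYY[X]XX__   (p0,X)→(p1,Y,→)
state=p1 head=5 tape=YYYYY[X]X__   (p1,X)→(p3,X,→)
state=p3 head=6 tape=YYYYYX[X]__   (p3,X)→(p2,Y,→)
state=p2 head=7 tape=YYYYYXY[_]_   (p2,_)→(pH,Y,→)
state=pH head=8 tape=YYYYYXYY[_]
The non-blank tape span at halt is YYYYYXYY.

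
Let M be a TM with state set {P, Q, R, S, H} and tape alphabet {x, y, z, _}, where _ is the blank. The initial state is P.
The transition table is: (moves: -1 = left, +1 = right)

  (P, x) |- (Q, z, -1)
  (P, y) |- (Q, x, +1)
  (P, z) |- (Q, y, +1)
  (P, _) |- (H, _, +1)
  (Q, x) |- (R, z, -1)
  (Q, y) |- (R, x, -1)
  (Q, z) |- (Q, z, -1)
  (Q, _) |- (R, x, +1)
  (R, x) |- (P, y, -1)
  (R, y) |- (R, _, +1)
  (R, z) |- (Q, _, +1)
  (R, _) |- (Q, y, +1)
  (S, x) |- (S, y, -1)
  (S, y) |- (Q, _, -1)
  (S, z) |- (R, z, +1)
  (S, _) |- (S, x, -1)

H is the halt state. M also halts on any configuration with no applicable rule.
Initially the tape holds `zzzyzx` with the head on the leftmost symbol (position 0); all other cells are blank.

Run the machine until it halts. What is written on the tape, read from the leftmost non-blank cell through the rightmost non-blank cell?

state=P head=0 tape=_[z]zzyzx   (P,z)→(Q,y,+1)
state=Q head=1 tape=_y[z]zyzx   (Q,z)→(Q,z,-1)
state=Q head=0 tape=_[y]zzyzx   (Q,y)→(R,x,-1)
state=R head=-1 tape=[_]xzzyzx   (R,_)→(Q,y,+1)
state=Q head=0 tape=y[x]zzyzx   (Q,x)→(R,z,-1)
state=R head=-1 tape=[y]zzzyzx   (R,y)→(R,_,+1)
state=R head=0 tape=_[z]zzyzx   (R,z)→(Q,_,+1)
state=Q head=1 tape=__[z]zyzx   (Q,z)→(Q,z,-1)
state=Q head=0 tape=_[_]zzyzx   (Q,_)→(R,x,+1)
state=R head=1 tape=_x[z]zyzx   (R,z)→(Q,_,+1)
state=Q head=2 tape=_x_[z]yzx   (Q,z)→(Q,z,-1)
state=Q head=1 tape=_x[_]zyzx   (Q,_)→(R,x,+1)
state=R head=2 tape=_xx[z]yzx   (R,z)→(Q,_,+1)
state=Q head=3 tape=_xx_[y]zx   (Q,y)→(R,x,-1)
state=R head=2 tape=_xx[_]xzx   (R,_)→(Q,y,+1)
state=Q head=3 tape=_xxy[x]zx   (Q,x)→(R,z,-1)
state=R head=2 tape=_xx[y]zzx   (R,y)→(R,_,+1)
state=R head=3 tape=_xx_[z]zx   (R,z)→(Q,_,+1)
state=Q head=4 tape=_xx__[z]x   (Q,z)→(Q,z,-1)
state=Q head=3 tape=_xx_[_]zx   (Q,_)→(R,x,+1)
state=R head=4 tape=_xx_x[z]x   (R,z)→(Q,_,+1)
state=Q head=5 tape=_xx_x_[x]   (Q,x)→(R,z,-1)
state=R head=4 tape=_xx_x[_]z   (R,_)→(Q,y,+1)
state=Q head=5 tape=_xx_xy[z]   (Q,z)→(Q,z,-1)
state=Q head=4 tape=_xx_x[y]z   (Q,y)→(R,x,-1)
state=R head=3 tape=_xx_[x]xz   (R,x)→(P,y,-1)
state=P head=2 tape=_xx[_]yxz   (P,_)→(H,_,+1)
state=H head=3 tape=_xx_[y]xz
The non-blank tape span at halt is xx_yxz.

xx_yxz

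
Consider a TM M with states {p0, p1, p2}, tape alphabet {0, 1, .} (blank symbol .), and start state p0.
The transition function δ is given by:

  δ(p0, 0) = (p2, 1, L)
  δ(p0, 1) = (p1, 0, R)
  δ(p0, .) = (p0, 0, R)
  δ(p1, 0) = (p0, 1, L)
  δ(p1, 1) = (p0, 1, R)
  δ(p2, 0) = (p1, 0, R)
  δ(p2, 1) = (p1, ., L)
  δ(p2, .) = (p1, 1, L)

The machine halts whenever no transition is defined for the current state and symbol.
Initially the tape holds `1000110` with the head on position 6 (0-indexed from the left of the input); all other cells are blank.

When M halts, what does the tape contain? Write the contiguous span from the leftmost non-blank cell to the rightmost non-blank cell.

state=p0 head=6 tape=100011[0].   (p0,0)→(p2,1,L)
state=p2 head=5 tape=10001[1]1.   (p2,1)→(p1,.,L)
state=p1 head=4 tape=1000[1].1.   (p1,1)→(p0,1,R)
state=p0 head=5 tape=10001[.]1.   (p0,.)→(p0,0,R)
state=p0 head=6 tape=100010[1].   (p0,1)→(p1,0,R)
state=p1 head=7 tape=1000100[.]
The non-blank tape span at halt is 1000100.

1000100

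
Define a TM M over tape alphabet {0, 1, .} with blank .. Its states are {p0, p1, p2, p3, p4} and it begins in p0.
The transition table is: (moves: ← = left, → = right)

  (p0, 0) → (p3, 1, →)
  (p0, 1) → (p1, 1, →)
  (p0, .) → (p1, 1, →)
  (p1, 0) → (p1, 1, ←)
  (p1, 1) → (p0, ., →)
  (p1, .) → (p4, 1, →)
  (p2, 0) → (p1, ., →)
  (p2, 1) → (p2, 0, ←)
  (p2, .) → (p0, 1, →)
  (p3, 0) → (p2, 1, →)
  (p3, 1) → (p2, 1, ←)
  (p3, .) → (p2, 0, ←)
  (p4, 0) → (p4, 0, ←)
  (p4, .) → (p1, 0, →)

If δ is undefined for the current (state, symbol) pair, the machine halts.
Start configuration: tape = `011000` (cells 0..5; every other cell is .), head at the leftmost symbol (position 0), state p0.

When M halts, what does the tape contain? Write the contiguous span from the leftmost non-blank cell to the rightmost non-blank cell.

111111000

state=p0 head=0 tape=...[0]11000   (p0,0)→(p3,1,→)
state=p3 head=1 tape=...1[1]1000   (p3,1)→(p2,1,←)
state=p2 head=0 tape=...[1]11000   (p2,1)→(p2,0,←)
state=p2 head=-1 tape=..[.]011000   (p2,.)→(p0,1,→)
state=p0 head=0 tape=..1[0]11000   (p0,0)→(p3,1,→)
state=p3 head=1 tape=..11[1]1000   (p3,1)→(p2,1,←)
state=p2 head=0 tape=..1[1]11000   (p2,1)→(p2,0,←)
state=p2 head=-1 tape=..[1]011000   (p2,1)→(p2,0,←)
state=p2 head=-2 tape=.[.]0011000   (p2,.)→(p0,1,→)
state=p0 head=-1 tape=.1[0]011000   (p0,0)→(p3,1,→)
state=p3 head=0 tape=.11[0]11000   (p3,0)→(p2,1,→)
state=p2 head=1 tape=.111[1]1000   (p2,1)→(p2,0,←)
state=p2 head=0 tape=.11[1]01000   (p2,1)→(p2,0,←)
state=p2 head=-1 tape=.1[1]001000   (p2,1)→(p2,0,←)
state=p2 head=-2 tape=.[1]0001000   (p2,1)→(p2,0,←)
state=p2 head=-3 tape=[.]00001000   (p2,.)→(p0,1,→)
state=p0 head=-2 tape=1[0]0001000   (p0,0)→(p3,1,→)
state=p3 head=-1 tape=11[0]001000   (p3,0)→(p2,1,→)
state=p2 head=0 tape=111[0]01000   (p2,0)→(p1,.,→)
state=p1 head=1 tape=111.[0]1000   (p1,0)→(p1,1,←)
state=p1 head=0 tape=111[.]11000   (p1,.)→(p4,1,→)
state=p4 head=1 tape=1111[1]1000
The non-blank tape span at halt is 111111000.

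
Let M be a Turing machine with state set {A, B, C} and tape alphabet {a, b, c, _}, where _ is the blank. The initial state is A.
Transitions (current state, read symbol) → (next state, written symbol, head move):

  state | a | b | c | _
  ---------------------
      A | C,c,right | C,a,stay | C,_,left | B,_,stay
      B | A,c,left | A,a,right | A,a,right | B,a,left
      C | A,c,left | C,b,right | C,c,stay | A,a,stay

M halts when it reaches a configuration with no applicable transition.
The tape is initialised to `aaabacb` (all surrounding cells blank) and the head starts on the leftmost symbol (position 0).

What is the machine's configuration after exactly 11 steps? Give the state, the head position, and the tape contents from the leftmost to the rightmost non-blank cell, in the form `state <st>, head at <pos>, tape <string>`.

state C, head at 1, tape cccabacb

A | _[a]aabacb   read a → write c, move right, go to C
C | _c[a]abacb   read a → write c, move left, go to A
A | _[c]cabacb   read c → write _, move left, go to C
C | [_]_cabacb   read _ → write a, move stay, go to A
A | [a]_cabacb   read a → write c, move right, go to C
C | c[_]cabacb   read _ → write a, move stay, go to A
A | c[a]cabacb   read a → write c, move right, go to C
C | cc[c]abacb   read c → write c, move stay, go to C
C | cc[c]abacb   read c → write c, move stay, go to C
C | cc[c]abacb   read c → write c, move stay, go to C
C | cc[c]abacb   read c → write c, move stay, go to C
C | cc[c]abacb
After 11 steps: state C, head at 1, tape cccabacb.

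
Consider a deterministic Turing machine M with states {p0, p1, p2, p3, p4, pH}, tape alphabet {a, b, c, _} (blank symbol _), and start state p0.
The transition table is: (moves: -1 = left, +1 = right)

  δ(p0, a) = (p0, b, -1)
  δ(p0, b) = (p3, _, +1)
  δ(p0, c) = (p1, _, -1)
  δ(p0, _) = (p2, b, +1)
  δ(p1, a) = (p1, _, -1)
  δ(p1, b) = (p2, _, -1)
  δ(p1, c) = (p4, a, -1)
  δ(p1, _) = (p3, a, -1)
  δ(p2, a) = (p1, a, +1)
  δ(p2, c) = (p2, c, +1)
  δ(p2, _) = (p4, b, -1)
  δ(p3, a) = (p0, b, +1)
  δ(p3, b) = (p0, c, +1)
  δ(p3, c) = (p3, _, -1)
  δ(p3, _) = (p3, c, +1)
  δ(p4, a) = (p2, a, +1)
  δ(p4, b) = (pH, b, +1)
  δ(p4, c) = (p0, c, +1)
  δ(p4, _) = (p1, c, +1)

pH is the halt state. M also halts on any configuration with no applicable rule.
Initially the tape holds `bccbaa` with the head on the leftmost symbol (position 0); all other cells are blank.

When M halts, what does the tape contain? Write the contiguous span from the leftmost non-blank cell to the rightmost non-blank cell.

p0 | ___[b]ccbaa   read b → write _, move +1, go to p3
p3 | ____[c]cbaa   read c → write _, move -1, go to p3
p3 | ___[_]_cbaa   read _ → write c, move +1, go to p3
p3 | ___c[_]cbaa   read _ → write c, move +1, go to p3
p3 | ___cc[c]baa   read c → write _, move -1, go to p3
p3 | ___c[c]_baa   read c → write _, move -1, go to p3
p3 | ___[c]__baa   read c → write _, move -1, go to p3
p3 | __[_]___baa   read _ → write c, move +1, go to p3
p3 | __c[_]__baa   read _ → write c, move +1, go to p3
p3 | __cc[_]_baa   read _ → write c, move +1, go to p3
p3 | __ccc[_]baa   read _ → write c, move +1, go to p3
p3 | __cccc[b]aa   read b → write c, move +1, go to p0
p0 | __ccccc[a]a   read a → write b, move -1, go to p0
p0 | __cccc[c]ba   read c → write _, move -1, go to p1
p1 | __ccc[c]_ba   read c → write a, move -1, go to p4
p4 | __cc[c]a_ba   read c → write c, move +1, go to p0
p0 | __ccc[a]_ba   read a → write b, move -1, go to p0
p0 | __cc[c]b_ba   read c → write _, move -1, go to p1
p1 | __c[c]_b_ba   read c → write a, move -1, go to p4
p4 | __[c]a_b_ba   read c → write c, move +1, go to p0
p0 | __c[a]_b_ba   read a → write b, move -1, go to p0
p0 | __[c]b_b_ba   read c → write _, move -1, go to p1
p1 | _[_]_b_b_ba   read _ → write a, move -1, go to p3
p3 | [_]a_b_b_ba   read _ → write c, move +1, go to p3
p3 | c[a]_b_b_ba   read a → write b, move +1, go to p0
p0 | cb[_]b_b_ba   read _ → write b, move +1, go to p2
p2 | cbb[b]_b_ba
The non-blank tape span at halt is cbbb_b_ba.

cbbb_b_ba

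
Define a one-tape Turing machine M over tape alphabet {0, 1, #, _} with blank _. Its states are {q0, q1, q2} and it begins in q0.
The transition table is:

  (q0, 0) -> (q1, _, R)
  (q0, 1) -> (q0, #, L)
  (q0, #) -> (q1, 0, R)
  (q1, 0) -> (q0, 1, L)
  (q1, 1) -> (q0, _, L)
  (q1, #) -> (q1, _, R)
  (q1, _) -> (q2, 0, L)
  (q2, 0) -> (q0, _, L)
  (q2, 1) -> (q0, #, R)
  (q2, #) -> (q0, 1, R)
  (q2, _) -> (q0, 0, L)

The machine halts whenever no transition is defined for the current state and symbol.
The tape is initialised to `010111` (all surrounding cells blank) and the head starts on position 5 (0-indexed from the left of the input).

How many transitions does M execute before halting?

q0 | 01011[1]_   read 1 → write #, move L, go to q0
q0 | 0101[1]#_   read 1 → write #, move L, go to q0
q0 | 010[1]##_   read 1 → write #, move L, go to q0
q0 | 01[0]###_   read 0 → write _, move R, go to q1
q1 | 01_[#]##_   read # → write _, move R, go to q1
q1 | 01__[#]#_   read # → write _, move R, go to q1
q1 | 01___[#]_   read # → write _, move R, go to q1
q1 | 01____[_]   read _ → write 0, move L, go to q2
q2 | 01___[_]0   read _ → write 0, move L, go to q0
q0 | 01__[_]00
M halts after 9 transitions.

9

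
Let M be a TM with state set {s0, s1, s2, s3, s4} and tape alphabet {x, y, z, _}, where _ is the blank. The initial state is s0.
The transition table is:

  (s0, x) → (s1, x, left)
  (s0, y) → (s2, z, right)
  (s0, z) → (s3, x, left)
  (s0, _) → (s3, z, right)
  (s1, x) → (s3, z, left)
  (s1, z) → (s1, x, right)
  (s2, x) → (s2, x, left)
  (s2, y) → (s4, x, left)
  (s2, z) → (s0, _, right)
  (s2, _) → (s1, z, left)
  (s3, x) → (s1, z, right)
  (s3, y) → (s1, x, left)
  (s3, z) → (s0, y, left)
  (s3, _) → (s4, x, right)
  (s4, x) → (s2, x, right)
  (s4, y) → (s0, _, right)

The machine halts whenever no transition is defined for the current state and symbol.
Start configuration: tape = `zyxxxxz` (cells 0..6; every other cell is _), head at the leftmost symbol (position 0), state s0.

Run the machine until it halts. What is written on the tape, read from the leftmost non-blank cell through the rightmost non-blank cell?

zxxxxxxxz

s0 | ___[z]yxxxxz   read z → write x, move left, go to s3
s3 | __[_]xyxxxxz   read _ → write x, move right, go to s4
s4 | __x[x]yxxxxz   read x → write x, move right, go to s2
s2 | __xx[y]xxxxz   read y → write x, move left, go to s4
s4 | __x[x]xxxxxz   read x → write x, move right, go to s2
s2 | __xx[x]xxxxz   read x → write x, move left, go to s2
s2 | __x[x]xxxxxz   read x → write x, move left, go to s2
s2 | __[x]xxxxxxz   read x → write x, move left, go to s2
s2 | _[_]xxxxxxxz   read _ → write z, move left, go to s1
s1 | [_]zxxxxxxxz
The non-blank tape span at halt is zxxxxxxxz.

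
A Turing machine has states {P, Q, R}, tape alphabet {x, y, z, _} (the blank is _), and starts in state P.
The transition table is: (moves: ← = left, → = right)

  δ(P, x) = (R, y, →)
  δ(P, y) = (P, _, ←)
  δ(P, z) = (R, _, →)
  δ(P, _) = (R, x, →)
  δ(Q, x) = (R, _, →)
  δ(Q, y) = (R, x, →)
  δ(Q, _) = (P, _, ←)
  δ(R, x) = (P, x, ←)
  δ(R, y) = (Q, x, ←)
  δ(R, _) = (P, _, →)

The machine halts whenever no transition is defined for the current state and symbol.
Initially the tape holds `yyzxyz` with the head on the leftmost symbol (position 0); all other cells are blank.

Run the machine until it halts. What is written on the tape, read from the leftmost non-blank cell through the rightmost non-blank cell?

state=P head=0 tape=_[y]yzxyz   (P,y)→(P,_,←)
state=P head=-1 tape=[_]_yzxyz   (P,_)→(R,x,→)
state=R head=0 tape=x[_]yzxyz   (R,_)→(P,_,→)
state=P head=1 tape=x_[y]zxyz   (P,y)→(P,_,←)
state=P head=0 tape=x[_]_zxyz   (P,_)→(R,x,→)
state=R head=1 tape=xx[_]zxyz   (R,_)→(P,_,→)
state=P head=2 tape=xx_[z]xyz   (P,z)→(R,_,→)
state=R head=3 tape=xx__[x]yz   (R,x)→(P,x,←)
state=P head=2 tape=xx_[_]xyz   (P,_)→(R,x,→)
state=R head=3 tape=xx_x[x]yz   (R,x)→(P,x,←)
state=P head=2 tape=xx_[x]xyz   (P,x)→(R,y,→)
state=R head=3 tape=xx_y[x]yz   (R,x)→(P,x,←)
state=P head=2 tape=xx_[y]xyz   (P,y)→(P,_,←)
state=P head=1 tape=xx[_]_xyz   (P,_)→(R,x,→)
state=R head=2 tape=xxx[_]xyz   (R,_)→(P,_,→)
state=P head=3 tape=xxx_[x]yz   (P,x)→(R,y,→)
state=R head=4 tape=xxx_y[y]z   (R,y)→(Q,x,←)
state=Q head=3 tape=xxx_[y]xz   (Q,y)→(R,x,→)
state=R head=4 tape=xxx_x[x]z   (R,x)→(P,x,←)
state=P head=3 tape=xxx_[x]xz   (P,x)→(R,y,→)
state=R head=4 tape=xxx_y[x]z   (R,x)→(P,x,←)
state=P head=3 tape=xxx_[y]xz   (P,y)→(P,_,←)
state=P head=2 tape=xxx[_]_xz   (P,_)→(R,x,→)
state=R head=3 tape=xxxx[_]xz   (R,_)→(P,_,→)
state=P head=4 tape=xxxx_[x]z   (P,x)→(R,y,→)
state=R head=5 tape=xxxx_y[z]
The non-blank tape span at halt is xxxx_yz.

xxxx_yz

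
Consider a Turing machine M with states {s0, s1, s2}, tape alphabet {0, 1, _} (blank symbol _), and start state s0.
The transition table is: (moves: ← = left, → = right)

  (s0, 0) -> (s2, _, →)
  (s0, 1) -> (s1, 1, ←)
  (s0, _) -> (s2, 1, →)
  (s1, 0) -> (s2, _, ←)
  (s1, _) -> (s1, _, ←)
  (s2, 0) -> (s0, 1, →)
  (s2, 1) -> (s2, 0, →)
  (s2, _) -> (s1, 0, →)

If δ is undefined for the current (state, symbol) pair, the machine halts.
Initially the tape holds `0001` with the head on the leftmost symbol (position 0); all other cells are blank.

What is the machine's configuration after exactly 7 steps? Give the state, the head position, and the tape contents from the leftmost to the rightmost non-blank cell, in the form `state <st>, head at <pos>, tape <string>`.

state s2, head at 3, tape 1_0

state=s0 head=0 tape=[0]001__   (s0,0)→(s2,_,→)
state=s2 head=1 tape=_[0]01__   (s2,0)→(s0,1,→)
state=s0 head=2 tape=_1[0]1__   (s0,0)→(s2,_,→)
state=s2 head=3 tape=_1_[1]__   (s2,1)→(s2,0,→)
state=s2 head=4 tape=_1_0[_]_   (s2,_)→(s1,0,→)
state=s1 head=5 tape=_1_00[_]   (s1,_)→(s1,_,←)
state=s1 head=4 tape=_1_0[0]_   (s1,0)→(s2,_,←)
state=s2 head=3 tape=_1_[0]__
After 7 steps: state s2, head at 3, tape 1_0.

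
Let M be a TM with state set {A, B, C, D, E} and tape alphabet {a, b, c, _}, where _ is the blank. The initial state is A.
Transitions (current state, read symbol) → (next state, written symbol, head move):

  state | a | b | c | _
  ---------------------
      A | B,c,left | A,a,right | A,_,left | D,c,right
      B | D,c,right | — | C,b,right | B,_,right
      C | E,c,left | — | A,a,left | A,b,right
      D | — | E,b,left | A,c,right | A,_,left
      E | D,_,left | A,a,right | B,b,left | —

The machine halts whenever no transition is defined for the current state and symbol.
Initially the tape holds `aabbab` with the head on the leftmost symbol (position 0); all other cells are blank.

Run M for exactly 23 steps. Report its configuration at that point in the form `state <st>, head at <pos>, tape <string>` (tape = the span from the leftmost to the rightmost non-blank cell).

A | _[a]abbab__   read a → write c, move left, go to B
B | [_]cabbab__   read _ → write _, move right, go to B
B | _[c]abbab__   read c → write b, move right, go to C
C | _b[a]bbab__   read a → write c, move left, go to E
E | _[b]cbbab__   read b → write a, move right, go to A
A | _a[c]bbab__   read c → write _, move left, go to A
A | _[a]_bbab__   read a → write c, move left, go to B
B | [_]c_bbab__   read _ → write _, move right, go to B
B | _[c]_bbab__   read c → write b, move right, go to C
C | _b[_]bbab__   read _ → write b, move right, go to A
A | _bb[b]bab__   read b → write a, move right, go to A
A | _bba[b]ab__   read b → write a, move right, go to A
A | _bbaa[a]b__   read a → write c, move left, go to B
B | _bba[a]cb__   read a → write c, move right, go to D
D | _bbac[c]b__   read c → write c, move right, go to A
A | _bbacc[b]__   read b → write a, move right, go to A
A | _bbacca[_]_   read _ → write c, move right, go to D
D | _bbaccac[_]   read _ → write _, move left, go to A
A | _bbacca[c]_   read c → write _, move left, go to A
A | _bbacc[a]__   read a → write c, move left, go to B
B | _bbac[c]c__   read c → write b, move right, go to C
C | _bbacb[c]__   read c → write a, move left, go to A
A | _bbac[b]a__   read b → write a, move right, go to A
A | _bbaca[a]__
After 23 steps: state A, head at 5, tape bbacaa.

state A, head at 5, tape bbacaa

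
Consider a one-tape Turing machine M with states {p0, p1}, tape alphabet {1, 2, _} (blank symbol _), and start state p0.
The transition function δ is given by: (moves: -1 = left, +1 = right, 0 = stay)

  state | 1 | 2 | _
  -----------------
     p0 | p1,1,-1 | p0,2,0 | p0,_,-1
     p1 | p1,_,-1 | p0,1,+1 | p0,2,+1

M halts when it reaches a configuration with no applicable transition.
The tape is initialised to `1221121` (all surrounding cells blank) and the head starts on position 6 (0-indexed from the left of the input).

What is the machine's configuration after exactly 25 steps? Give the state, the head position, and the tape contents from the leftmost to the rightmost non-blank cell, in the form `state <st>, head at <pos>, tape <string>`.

state=p0 head=6 tape=_122112[1]   (p0,1)→(p1,1,-1)
state=p1 head=5 tape=_12211[2]1   (p1,2)→(p0,1,+1)
state=p0 head=6 tape=_122111[1]   (p0,1)→(p1,1,-1)
state=p1 head=5 tape=_12211[1]1   (p1,1)→(p1,_,-1)
state=p1 head=4 tape=_1221[1]_1   (p1,1)→(p1,_,-1)
state=p1 head=3 tape=_122[1]__1   (p1,1)→(p1,_,-1)
state=p1 head=2 tape=_12[2]___1   (p1,2)→(p0,1,+1)
state=p0 head=3 tape=_121[_]__1   (p0,_)→(p0,_,-1)
state=p0 head=2 tape=_12[1]___1   (p0,1)→(p1,1,-1)
state=p1 head=1 tape=_1[2]1___1   (p1,2)→(p0,1,+1)
state=p0 head=2 tape=_11[1]___1   (p0,1)→(p1,1,-1)
state=p1 head=1 tape=_1[1]1___1   (p1,1)→(p1,_,-1)
state=p1 head=0 tape=_[1]_1___1   (p1,1)→(p1,_,-1)
state=p1 head=-1 tape=[_]__1___1   (p1,_)→(p0,2,+1)
state=p0 head=0 tape=2[_]_1___1   (p0,_)→(p0,_,-1)
state=p0 head=-1 tape=[2]__1___1   (p0,2)→(p0,2,0)
state=p0 head=-1 tape=[2]__1___1   (p0,2)→(p0,2,0)
state=p0 head=-1 tape=[2]__1___1   (p0,2)→(p0,2,0)
state=p0 head=-1 tape=[2]__1___1   (p0,2)→(p0,2,0)
state=p0 head=-1 tape=[2]__1___1   (p0,2)→(p0,2,0)
state=p0 head=-1 tape=[2]__1___1   (p0,2)→(p0,2,0)
state=p0 head=-1 tape=[2]__1___1   (p0,2)→(p0,2,0)
state=p0 head=-1 tape=[2]__1___1   (p0,2)→(p0,2,0)
state=p0 head=-1 tape=[2]__1___1   (p0,2)→(p0,2,0)
state=p0 head=-1 tape=[2]__1___1   (p0,2)→(p0,2,0)
state=p0 head=-1 tape=[2]__1___1
After 25 steps: state p0, head at -1, tape 2__1___1.

state p0, head at -1, tape 2__1___1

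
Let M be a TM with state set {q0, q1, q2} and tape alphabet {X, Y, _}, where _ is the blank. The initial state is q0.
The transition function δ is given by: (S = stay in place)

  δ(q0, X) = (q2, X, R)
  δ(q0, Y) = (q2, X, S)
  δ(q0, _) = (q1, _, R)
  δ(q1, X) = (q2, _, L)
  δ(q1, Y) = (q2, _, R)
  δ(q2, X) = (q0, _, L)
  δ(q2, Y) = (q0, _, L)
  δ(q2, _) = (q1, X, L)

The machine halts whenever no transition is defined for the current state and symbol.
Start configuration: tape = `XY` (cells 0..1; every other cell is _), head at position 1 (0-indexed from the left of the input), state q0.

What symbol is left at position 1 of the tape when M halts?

q0 | __X[Y]   read Y → write X, move S, go to q2
q2 | __X[X]   read X → write _, move L, go to q0
q0 | __[X]_   read X → write X, move R, go to q2
q2 | __X[_]   read _ → write X, move L, go to q1
q1 | __[X]X   read X → write _, move L, go to q2
q2 | _[_]_X   read _ → write X, move L, go to q1
q1 | [_]X_X
Cell 1 holds X when M halts.

X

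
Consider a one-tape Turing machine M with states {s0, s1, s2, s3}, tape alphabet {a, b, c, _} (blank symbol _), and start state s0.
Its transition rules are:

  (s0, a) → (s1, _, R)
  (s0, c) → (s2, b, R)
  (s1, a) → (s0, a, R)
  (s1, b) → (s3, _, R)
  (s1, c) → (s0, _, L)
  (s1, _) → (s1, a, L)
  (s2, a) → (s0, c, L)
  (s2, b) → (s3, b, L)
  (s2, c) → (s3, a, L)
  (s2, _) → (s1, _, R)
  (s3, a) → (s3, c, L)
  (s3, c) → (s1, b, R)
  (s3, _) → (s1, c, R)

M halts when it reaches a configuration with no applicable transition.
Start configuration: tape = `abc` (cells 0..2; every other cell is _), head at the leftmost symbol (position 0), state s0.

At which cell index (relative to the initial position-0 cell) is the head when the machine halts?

s0 | [a]bc___   read a → write _, move R, go to s1
s1 | _[b]c___   read b → write _, move R, go to s3
s3 | __[c]___   read c → write b, move R, go to s1
s1 | __b[_]__   read _ → write a, move L, go to s1
s1 | __[b]a__   read b → write _, move R, go to s3
s3 | ___[a]__   read a → write c, move L, go to s3
s3 | __[_]c__   read _ → write c, move R, go to s1
s1 | __c[c]__   read c → write _, move L, go to s0
s0 | __[c]___   read c → write b, move R, go to s2
s2 | __b[_]__   read _ → write _, move R, go to s1
s1 | __b_[_]_   read _ → write a, move L, go to s1
s1 | __b[_]a_   read _ → write a, move L, go to s1
s1 | __[b]aa_   read b → write _, move R, go to s3
s3 | ___[a]a_   read a → write c, move L, go to s3
s3 | __[_]ca_   read _ → write c, move R, go to s1
s1 | __c[c]a_   read c → write _, move L, go to s0
s0 | __[c]_a_   read c → write b, move R, go to s2
s2 | __b[_]a_   read _ → write _, move R, go to s1
s1 | __b_[a]_   read a → write a, move R, go to s0
s0 | __b_a[_]
At halt the head is at cell 5.

5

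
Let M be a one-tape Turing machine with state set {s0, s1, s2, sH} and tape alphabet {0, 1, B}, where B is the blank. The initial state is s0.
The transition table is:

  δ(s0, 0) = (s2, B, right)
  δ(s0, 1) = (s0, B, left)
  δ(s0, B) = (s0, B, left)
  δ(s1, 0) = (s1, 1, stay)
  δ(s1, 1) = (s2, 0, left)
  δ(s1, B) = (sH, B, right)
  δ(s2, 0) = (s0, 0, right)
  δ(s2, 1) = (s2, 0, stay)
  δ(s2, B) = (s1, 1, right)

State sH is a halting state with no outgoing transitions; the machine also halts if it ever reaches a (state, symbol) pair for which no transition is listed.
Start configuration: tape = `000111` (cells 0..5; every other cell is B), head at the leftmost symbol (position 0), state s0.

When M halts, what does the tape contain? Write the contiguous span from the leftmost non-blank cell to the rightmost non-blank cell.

state=s0 head=0 tape=[0]00111BBB   (s0,0)→(s2,B,right)
state=s2 head=1 tape=B[0]0111BBB   (s2,0)→(s0,0,right)
state=s0 head=2 tape=B0[0]111BBB   (s0,0)→(s2,B,right)
state=s2 head=3 tape=B0B[1]11BBB   (s2,1)→(s2,0,stay)
state=s2 head=3 tape=B0B[0]11BBB   (s2,0)→(s0,0,right)
state=s0 head=4 tape=B0B0[1]1BBB   (s0,1)→(s0,B,left)
state=s0 head=3 tape=B0B[0]B1BBB   (s0,0)→(s2,B,right)
state=s2 head=4 tape=B0BB[B]1BBB   (s2,B)→(s1,1,right)
state=s1 head=5 tape=B0BB1[1]BBB   (s1,1)→(s2,0,left)
state=s2 head=4 tape=B0BB[1]0BBB   (s2,1)→(s2,0,stay)
state=s2 head=4 tape=B0BB[0]0BBB   (s2,0)→(s0,0,right)
state=s0 head=5 tape=B0BB0[0]BBB   (s0,0)→(s2,B,right)
state=s2 head=6 tape=B0BB0B[B]BB   (s2,B)→(s1,1,right)
state=s1 head=7 tape=B0BB0B1[B]B   (s1,B)→(sH,B,right)
state=sH head=8 tape=B0BB0B1B[B]
The non-blank tape span at halt is 0BB0B1.

0BB0B1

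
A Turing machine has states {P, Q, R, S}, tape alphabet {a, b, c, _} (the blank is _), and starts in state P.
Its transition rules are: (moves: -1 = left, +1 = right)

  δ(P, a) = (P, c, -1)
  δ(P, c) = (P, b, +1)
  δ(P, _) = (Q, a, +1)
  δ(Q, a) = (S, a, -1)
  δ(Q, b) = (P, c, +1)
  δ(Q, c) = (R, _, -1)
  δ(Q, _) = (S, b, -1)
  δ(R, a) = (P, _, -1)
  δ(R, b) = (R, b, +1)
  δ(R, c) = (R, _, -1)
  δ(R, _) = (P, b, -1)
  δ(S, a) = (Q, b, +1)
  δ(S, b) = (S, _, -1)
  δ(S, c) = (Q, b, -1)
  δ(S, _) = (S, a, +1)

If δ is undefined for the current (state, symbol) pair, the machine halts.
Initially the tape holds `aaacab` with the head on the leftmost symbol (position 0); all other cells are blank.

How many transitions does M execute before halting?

P | __[a]aacab   read a → write c, move -1, go to P
P | _[_]caacab   read _ → write a, move +1, go to Q
Q | _a[c]aacab   read c → write _, move -1, go to R
R | _[a]_aacab   read a → write _, move -1, go to P
P | [_]__aacab   read _ → write a, move +1, go to Q
Q | a[_]_aacab   read _ → write b, move -1, go to S
S | [a]b_aacab   read a → write b, move +1, go to Q
Q | b[b]_aacab   read b → write c, move +1, go to P
P | bc[_]aacab   read _ → write a, move +1, go to Q
Q | bca[a]acab   read a → write a, move -1, go to S
S | bc[a]aacab   read a → write b, move +1, go to Q
Q | bcb[a]acab   read a → write a, move -1, go to S
S | bc[b]aacab   read b → write _, move -1, go to S
S | b[c]_aacab   read c → write b, move -1, go to Q
Q | [b]b_aacab   read b → write c, move +1, go to P
P | c[b]_aacab
M halts after 15 transitions.

15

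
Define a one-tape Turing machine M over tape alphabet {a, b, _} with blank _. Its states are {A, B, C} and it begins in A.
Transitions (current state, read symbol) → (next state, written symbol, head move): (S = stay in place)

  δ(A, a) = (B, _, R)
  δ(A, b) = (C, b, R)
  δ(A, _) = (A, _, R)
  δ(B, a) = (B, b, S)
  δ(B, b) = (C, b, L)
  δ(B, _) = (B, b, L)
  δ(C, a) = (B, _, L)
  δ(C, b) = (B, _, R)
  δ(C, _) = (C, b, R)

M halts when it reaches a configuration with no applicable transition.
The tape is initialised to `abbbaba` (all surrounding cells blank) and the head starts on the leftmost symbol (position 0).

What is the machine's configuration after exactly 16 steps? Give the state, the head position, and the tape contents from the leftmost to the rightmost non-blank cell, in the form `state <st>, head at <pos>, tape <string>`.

state=A head=0 tape=[a]bbbaba   (A,a)→(B,_,R)
state=B head=1 tape=_[b]bbaba   (B,b)→(C,b,L)
state=C head=0 tape=[_]bbbaba   (C,_)→(C,b,R)
state=C head=1 tape=b[b]bbaba   (C,b)→(B,_,R)
state=B head=2 tape=b_[b]baba   (B,b)→(C,b,L)
state=C head=1 tape=b[_]bbaba   (C,_)→(C,b,R)
state=C head=2 tape=bb[b]baba   (C,b)→(B,_,R)
state=B head=3 tape=bb_[b]aba   (B,b)→(C,b,L)
state=C head=2 tape=bb[_]baba   (C,_)→(C,b,R)
state=C head=3 tape=bbb[b]aba   (C,b)→(B,_,R)
state=B head=4 tape=bbb_[a]ba   (B,a)→(B,b,S)
state=B head=4 tape=bbb_[b]ba   (B,b)→(C,b,L)
state=C head=3 tape=bbb[_]bba   (C,_)→(C,b,R)
state=C head=4 tape=bbbb[b]ba   (C,b)→(B,_,R)
state=B head=5 tape=bbbb_[b]a   (B,b)→(C,b,L)
state=C head=4 tape=bbbb[_]ba   (C,_)→(C,b,R)
state=C head=5 tape=bbbbb[b]a
After 16 steps: state C, head at 5, tape bbbbbba.

state C, head at 5, tape bbbbbba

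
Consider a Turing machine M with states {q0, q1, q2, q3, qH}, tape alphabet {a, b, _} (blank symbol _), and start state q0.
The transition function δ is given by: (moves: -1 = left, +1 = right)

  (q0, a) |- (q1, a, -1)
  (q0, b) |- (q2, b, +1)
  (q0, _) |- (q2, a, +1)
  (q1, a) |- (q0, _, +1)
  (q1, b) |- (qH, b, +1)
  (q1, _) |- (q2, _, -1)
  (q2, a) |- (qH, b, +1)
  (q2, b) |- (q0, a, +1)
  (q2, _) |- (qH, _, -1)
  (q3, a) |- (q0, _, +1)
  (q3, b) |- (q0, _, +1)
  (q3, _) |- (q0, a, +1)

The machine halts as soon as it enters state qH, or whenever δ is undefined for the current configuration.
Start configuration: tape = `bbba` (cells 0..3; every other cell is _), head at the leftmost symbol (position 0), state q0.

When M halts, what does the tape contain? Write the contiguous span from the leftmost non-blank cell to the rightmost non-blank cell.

babb

q0 | [b]bba_   read b → write b, move +1, go to q2
q2 | b[b]ba_   read b → write a, move +1, go to q0
q0 | ba[b]a_   read b → write b, move +1, go to q2
q2 | bab[a]_   read a → write b, move +1, go to qH
qH | babb[_]
The non-blank tape span at halt is babb.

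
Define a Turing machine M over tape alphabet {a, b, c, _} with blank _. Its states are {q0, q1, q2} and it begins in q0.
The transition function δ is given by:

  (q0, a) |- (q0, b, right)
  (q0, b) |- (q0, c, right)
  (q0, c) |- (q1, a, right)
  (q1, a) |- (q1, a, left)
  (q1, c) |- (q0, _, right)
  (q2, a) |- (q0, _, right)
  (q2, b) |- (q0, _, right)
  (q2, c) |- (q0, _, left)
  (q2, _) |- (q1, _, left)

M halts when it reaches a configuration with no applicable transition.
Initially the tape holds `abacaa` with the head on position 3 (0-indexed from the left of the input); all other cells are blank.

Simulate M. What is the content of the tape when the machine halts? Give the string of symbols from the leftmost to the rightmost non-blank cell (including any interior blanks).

q0 | aba[c]aa   read c → write a, move right, go to q1
q1 | abaa[a]a   read a → write a, move left, go to q1
q1 | aba[a]aa   read a → write a, move left, go to q1
q1 | ab[a]aaa   read a → write a, move left, go to q1
q1 | a[b]aaaa
The non-blank tape span at halt is abaaaa.

abaaaa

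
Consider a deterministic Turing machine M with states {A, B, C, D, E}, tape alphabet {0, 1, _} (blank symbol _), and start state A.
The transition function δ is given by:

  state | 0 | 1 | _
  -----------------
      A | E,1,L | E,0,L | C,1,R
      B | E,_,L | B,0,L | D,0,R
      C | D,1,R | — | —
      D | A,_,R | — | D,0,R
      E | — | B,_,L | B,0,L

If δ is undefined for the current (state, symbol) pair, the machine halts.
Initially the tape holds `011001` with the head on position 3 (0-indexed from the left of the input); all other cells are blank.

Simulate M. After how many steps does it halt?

state=A head=3 tape=__011[0]01   (A,0)→(E,1,L)
state=E head=2 tape=__01[1]101   (E,1)→(B,_,L)
state=B head=1 tape=__0[1]_101   (B,1)→(B,0,L)
state=B head=0 tape=__[0]0_101   (B,0)→(E,_,L)
state=E head=-1 tape=_[_]_0_101   (E,_)→(B,0,L)
state=B head=-2 tape=[_]0_0_101   (B,_)→(D,0,R)
state=D head=-1 tape=0[0]_0_101   (D,0)→(A,_,R)
state=A head=0 tape=0_[_]0_101   (A,_)→(C,1,R)
state=C head=1 tape=0_1[0]_101   (C,0)→(D,1,R)
state=D head=2 tape=0_11[_]101   (D,_)→(D,0,R)
state=D head=3 tape=0_110[1]01
M halts after 10 transitions.

10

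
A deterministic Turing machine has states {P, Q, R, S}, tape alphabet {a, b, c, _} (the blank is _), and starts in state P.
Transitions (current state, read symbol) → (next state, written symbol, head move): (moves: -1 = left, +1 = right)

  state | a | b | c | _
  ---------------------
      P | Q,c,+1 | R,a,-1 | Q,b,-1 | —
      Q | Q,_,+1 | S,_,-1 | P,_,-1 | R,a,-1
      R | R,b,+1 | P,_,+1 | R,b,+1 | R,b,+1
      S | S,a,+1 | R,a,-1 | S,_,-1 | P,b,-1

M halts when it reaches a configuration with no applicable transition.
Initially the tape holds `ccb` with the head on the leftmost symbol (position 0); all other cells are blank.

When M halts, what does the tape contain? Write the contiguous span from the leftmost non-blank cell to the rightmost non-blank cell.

P | ___[c]cb   read c → write b, move -1, go to Q
Q | __[_]bcb   read _ → write a, move -1, go to R
R | _[_]abcb   read _ → write b, move +1, go to R
R | _b[a]bcb   read a → write b, move +1, go to R
R | _bb[b]cb   read b → write _, move +1, go to P
P | _bb_[c]b   read c → write b, move -1, go to Q
Q | _bb[_]bb   read _ → write a, move -1, go to R
R | _b[b]abb   read b → write _, move +1, go to P
P | _b_[a]bb   read a → write c, move +1, go to Q
Q | _b_c[b]b   read b → write _, move -1, go to S
S | _b_[c]_b   read c → write _, move -1, go to S
S | _b[_]__b   read _ → write b, move -1, go to P
P | _[b]b__b   read b → write a, move -1, go to R
R | [_]ab__b   read _ → write b, move +1, go to R
R | b[a]b__b   read a → write b, move +1, go to R
R | bb[b]__b   read b → write _, move +1, go to P
P | bb_[_]_b
The non-blank tape span at halt is bb___b.

bb___b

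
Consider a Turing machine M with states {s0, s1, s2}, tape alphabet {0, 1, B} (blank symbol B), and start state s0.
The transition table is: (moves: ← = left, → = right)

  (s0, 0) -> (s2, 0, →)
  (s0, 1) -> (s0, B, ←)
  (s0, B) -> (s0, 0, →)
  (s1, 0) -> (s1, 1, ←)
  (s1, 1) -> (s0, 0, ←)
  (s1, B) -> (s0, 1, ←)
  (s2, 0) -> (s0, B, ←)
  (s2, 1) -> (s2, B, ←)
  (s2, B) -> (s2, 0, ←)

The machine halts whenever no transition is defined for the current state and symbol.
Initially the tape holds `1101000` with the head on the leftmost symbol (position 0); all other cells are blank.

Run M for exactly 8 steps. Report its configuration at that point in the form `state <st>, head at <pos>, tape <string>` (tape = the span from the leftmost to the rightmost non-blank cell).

s0 | B[1]101000   read 1 → write B, move ←, go to s0
s0 | [B]B101000   read B → write 0, move →, go to s0
s0 | 0[B]101000   read B → write 0, move →, go to s0
s0 | 00[1]01000   read 1 → write B, move ←, go to s0
s0 | 0[0]B01000   read 0 → write 0, move →, go to s2
s2 | 00[B]01000   read B → write 0, move ←, go to s2
s2 | 0[0]001000   read 0 → write B, move ←, go to s0
s0 | [0]B001000   read 0 → write 0, move →, go to s2
s2 | 0[B]001000
After 8 steps: state s2, head at 0, tape 0B001000.

state s2, head at 0, tape 0B001000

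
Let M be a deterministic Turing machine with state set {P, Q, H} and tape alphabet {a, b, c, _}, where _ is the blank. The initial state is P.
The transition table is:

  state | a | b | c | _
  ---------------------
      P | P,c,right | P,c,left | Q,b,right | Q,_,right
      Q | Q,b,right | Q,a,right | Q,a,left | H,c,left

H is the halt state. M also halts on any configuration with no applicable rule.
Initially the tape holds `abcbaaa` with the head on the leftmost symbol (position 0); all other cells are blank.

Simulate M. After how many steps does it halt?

P | [a]bcbaaa_   read a → write c, move right, go to P
P | c[b]cbaaa_   read b → write c, move left, go to P
P | [c]ccbaaa_   read c → write b, move right, go to Q
Q | b[c]cbaaa_   read c → write a, move left, go to Q
Q | [b]acbaaa_   read b → write a, move right, go to Q
Q | a[a]cbaaa_   read a → write b, move right, go to Q
Q | ab[c]baaa_   read c → write a, move left, go to Q
Q | a[b]abaaa_   read b → write a, move right, go to Q
Q | aa[a]baaa_   read a → write b, move right, go to Q
Q | aab[b]aaa_   read b → write a, move right, go to Q
Q | aaba[a]aa_   read a → write b, move right, go to Q
Q | aabab[a]a_   read a → write b, move right, go to Q
Q | aababb[a]_   read a → write b, move right, go to Q
Q | aababbb[_]   read _ → write c, move left, go to H
H | aababb[b]c
M halts after 14 transitions.

14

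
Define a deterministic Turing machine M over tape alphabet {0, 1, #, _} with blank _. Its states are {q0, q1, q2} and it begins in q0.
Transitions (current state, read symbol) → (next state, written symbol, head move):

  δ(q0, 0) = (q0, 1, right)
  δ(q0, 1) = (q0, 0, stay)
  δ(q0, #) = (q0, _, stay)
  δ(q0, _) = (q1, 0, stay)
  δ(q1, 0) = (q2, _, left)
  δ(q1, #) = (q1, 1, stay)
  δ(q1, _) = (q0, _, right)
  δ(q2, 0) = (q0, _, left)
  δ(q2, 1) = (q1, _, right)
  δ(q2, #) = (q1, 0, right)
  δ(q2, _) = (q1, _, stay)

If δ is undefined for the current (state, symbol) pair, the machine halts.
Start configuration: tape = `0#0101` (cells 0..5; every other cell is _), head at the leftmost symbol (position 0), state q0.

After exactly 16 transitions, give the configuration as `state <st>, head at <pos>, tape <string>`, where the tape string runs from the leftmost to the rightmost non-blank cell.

state q0, head at 7, tape 111

state=q0 head=0 tape=[0]#0101__   (q0,0)→(q0,1,right)
state=q0 head=1 tape=1[#]0101__   (q0,#)→(q0,_,stay)
state=q0 head=1 tape=1[_]0101__   (q0,_)→(q1,0,stay)
state=q1 head=1 tape=1[0]0101__   (q1,0)→(q2,_,left)
state=q2 head=0 tape=[1]_0101__   (q2,1)→(q1,_,right)
state=q1 head=1 tape=_[_]0101__   (q1,_)→(q0,_,right)
state=q0 head=2 tape=__[0]101__   (q0,0)→(q0,1,right)
state=q0 head=3 tape=__1[1]01__   (q0,1)→(q0,0,stay)
state=q0 head=3 tape=__1[0]01__   (q0,0)→(q0,1,right)
state=q0 head=4 tape=__11[0]1__   (q0,0)→(q0,1,right)
state=q0 head=5 tape=__111[1]__   (q0,1)→(q0,0,stay)
state=q0 head=5 tape=__111[0]__   (q0,0)→(q0,1,right)
state=q0 head=6 tape=__1111[_]_   (q0,_)→(q1,0,stay)
state=q1 head=6 tape=__1111[0]_   (q1,0)→(q2,_,left)
state=q2 head=5 tape=__111[1]__   (q2,1)→(q1,_,right)
state=q1 head=6 tape=__111_[_]_   (q1,_)→(q0,_,right)
state=q0 head=7 tape=__111__[_]
After 16 steps: state q0, head at 7, tape 111.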